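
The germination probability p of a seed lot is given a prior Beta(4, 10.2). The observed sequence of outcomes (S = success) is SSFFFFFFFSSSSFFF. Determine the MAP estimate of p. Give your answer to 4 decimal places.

p̂_MAP = 0.3191

Prior: Beta(4, 10.2).
Data: 6 successes in 16 trials (from the sequence). The binomial likelihood contributes p^6(1−p)^10, so the posterior is Beta(4+6, 10.2+10) = Beta(10, 20.2).
For Beta(a, b) with a, b > 1 the mode is (a−1)/(a+b−2) = 9/28.2 ≈ 0.3191.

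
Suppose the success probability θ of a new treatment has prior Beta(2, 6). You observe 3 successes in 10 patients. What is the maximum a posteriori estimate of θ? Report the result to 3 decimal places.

θ̂_MAP = 0.250

Prior: Beta(2, 6).
Data: 3 successes in 10 trials. The binomial likelihood contributes θ^3(1−θ)^7, so the posterior is Beta(2+3, 6+7) = Beta(5, 13).
For Beta(a, b) with a, b > 1 the mode is (a−1)/(a+b−2) = 4/16 ≈ 0.250.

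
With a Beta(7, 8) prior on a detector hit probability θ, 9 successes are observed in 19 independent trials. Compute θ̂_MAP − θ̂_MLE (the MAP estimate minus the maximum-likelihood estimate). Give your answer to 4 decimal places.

MAP − MLE = -0.0049

Posterior is Beta(16, 18); MAP = (16−1)/(34−2) = 15/32 ≈ 0.46875.
MLE ignores the prior: θ̂_MLE = k/n = 9/19 ≈ 0.47368.
Difference = 15/32 − 9/19 = -3/608 ≈ -0.0049.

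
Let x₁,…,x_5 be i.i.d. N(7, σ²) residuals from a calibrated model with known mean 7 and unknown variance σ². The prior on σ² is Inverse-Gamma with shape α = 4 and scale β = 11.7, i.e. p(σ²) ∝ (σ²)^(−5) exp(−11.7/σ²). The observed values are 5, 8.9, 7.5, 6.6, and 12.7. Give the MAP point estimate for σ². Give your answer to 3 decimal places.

Sum of squared deviations about the known mean: SS = (5−7)² + (8.9−7)² + (7.5−7)² + (6.6−7)² + (12.7−7)² = 40.51.
The Normal likelihood contributes (σ²)^(−n/2) exp(−SS/(2σ²)), so the posterior is Inverse-Gamma(α + n/2, β + SS/2) = Inverse-Gamma(6.5, 31.955).
The mode of Inverse-Gamma(a, b) is b/(a+1) = 31.955/7.5 ≈ 4.261.

σ̂²_MAP = 4.261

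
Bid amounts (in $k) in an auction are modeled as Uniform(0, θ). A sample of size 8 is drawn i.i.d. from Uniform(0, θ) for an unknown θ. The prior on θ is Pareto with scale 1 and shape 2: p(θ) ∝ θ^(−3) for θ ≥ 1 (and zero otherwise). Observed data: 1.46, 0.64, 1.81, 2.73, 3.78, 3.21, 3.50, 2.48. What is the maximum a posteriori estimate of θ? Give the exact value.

θ̂_MAP = 3.78

The Uniform(0, θ) likelihood is θ^(−n) for θ ≥ max(xᵢ), zero otherwise. Here max(xᵢ) = 3.78.
Posterior ∝ θ^(−3) · θ^(−8) = θ^(−11) on θ ≥ max(1, 3.78) = 3.78.
This density is strictly decreasing in θ, so the posterior mode lies at the lower boundary of the support.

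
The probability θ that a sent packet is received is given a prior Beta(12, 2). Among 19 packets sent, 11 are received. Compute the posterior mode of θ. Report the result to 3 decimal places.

θ̂_MAP = 0.710

Prior: Beta(12, 2).
Data: 11 successes in 19 trials. The binomial likelihood contributes θ^11(1−θ)^8, so the posterior is Beta(12+11, 2+8) = Beta(23, 10).
For Beta(a, b) with a, b > 1 the mode is (a−1)/(a+b−2) = 22/31 ≈ 0.710.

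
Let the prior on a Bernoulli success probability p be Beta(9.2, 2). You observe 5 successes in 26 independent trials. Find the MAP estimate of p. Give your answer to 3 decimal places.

Prior: Beta(9.2, 2).
Data: 5 successes in 26 trials. The binomial likelihood contributes p^5(1−p)^21, so the posterior is Beta(9.2+5, 2+21) = Beta(14.2, 23).
For Beta(a, b) with a, b > 1 the mode is (a−1)/(a+b−2) = 13.2/35.2 ≈ 0.375.

p̂_MAP = 0.375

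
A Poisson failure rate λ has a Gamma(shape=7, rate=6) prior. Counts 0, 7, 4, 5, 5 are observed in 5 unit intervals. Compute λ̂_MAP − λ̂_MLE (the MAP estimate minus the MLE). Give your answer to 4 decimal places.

Σxᵢ = 21. Posterior is Gamma(28, 11); MAP = (28−1)/11 = 27/11 ≈ 2.45455.
MLE = x̄ = 21/5 ≈ 4.20000.
Difference = 27/11 − 21/5 = -96/55 ≈ -1.7455.

MAP − MLE = -1.7455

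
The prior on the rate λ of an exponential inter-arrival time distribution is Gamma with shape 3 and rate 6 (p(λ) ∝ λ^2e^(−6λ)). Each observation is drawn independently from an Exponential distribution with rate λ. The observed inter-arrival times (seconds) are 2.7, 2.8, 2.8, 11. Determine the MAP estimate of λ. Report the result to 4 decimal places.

λ̂_MAP = 0.2372

The Exponential(rate=λ) likelihood is ∝ λ^n e^(−λΣtᵢ). Here n = 4 and Σtᵢ = 2.7 + 2.8 + 2.8 + 11 = 19.3.
Posterior ∝ λ^2e^(−6λ) · λ^4e^(−19.3λ) = λ^6e^(−25.3λ), i.e. Gamma(7, 25.3).
Mode = (a−1)/b = 6/25.3 ≈ 0.2372.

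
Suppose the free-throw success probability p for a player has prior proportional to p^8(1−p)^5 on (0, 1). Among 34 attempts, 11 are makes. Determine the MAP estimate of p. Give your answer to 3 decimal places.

The prior density ∝ p^8(1−p)^5 is the kernel of Beta(9, 6).
Data: 11 successes in 34 trials. The binomial likelihood contributes p^11(1−p)^23, so the posterior is Beta(9+11, 6+23) = Beta(20, 29).
For Beta(a, b) with a, b > 1 the mode is (a−1)/(a+b−2) = 19/47 ≈ 0.404.

p̂_MAP = 0.404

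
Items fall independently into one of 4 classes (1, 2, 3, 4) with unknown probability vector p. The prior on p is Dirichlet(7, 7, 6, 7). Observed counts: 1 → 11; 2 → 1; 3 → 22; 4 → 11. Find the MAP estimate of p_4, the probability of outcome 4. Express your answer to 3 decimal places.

The posterior is Dirichlet(αᵢ + nᵢ) = Dirichlet(18, 8, 28, 18).
For a Dirichlet(a₁,…,a_K) with all aᵢ > 1, the mode has j-th component (aⱼ − 1)/(Σaᵢ − K).
Here Σaᵢ = 72 and K = 4, so p_4 = (18 − 1)/(72 − 4) = 17/68 ≈ 0.250.

MAP estimate: 0.250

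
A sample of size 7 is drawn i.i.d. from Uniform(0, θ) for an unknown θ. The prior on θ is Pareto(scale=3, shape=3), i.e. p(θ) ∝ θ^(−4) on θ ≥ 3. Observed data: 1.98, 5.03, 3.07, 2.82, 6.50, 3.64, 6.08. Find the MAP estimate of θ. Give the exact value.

θ̂_MAP = 6.50

The Uniform(0, θ) likelihood is θ^(−n) for θ ≥ max(xᵢ), zero otherwise. Here max(xᵢ) = 6.50.
Posterior ∝ θ^(−4) · θ^(−7) = θ^(−11) on θ ≥ max(3, 6.50) = 6.50.
This density is strictly decreasing in θ, so the posterior mode lies at the lower boundary of the support.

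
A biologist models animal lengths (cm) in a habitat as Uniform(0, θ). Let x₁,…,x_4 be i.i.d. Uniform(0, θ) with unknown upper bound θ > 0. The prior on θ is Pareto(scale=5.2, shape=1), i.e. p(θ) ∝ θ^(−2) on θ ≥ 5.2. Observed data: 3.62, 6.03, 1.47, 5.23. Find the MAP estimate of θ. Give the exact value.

θ̂_MAP = 6.03

The Uniform(0, θ) likelihood is θ^(−n) for θ ≥ max(xᵢ), zero otherwise. Here max(xᵢ) = 6.03.
Posterior ∝ θ^(−2) · θ^(−4) = θ^(−6) on θ ≥ max(5.2, 6.03) = 6.03.
This density is strictly decreasing in θ, so the posterior mode lies at the lower boundary of the support.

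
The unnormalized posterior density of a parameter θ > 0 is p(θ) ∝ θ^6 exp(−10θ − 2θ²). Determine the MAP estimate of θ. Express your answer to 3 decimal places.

ℓ'(θ) = 6/θ − 10 − 4θ. Setting this to zero and multiplying by θ: 4θ² + 10θ − 6 = 0.
θ = (−10 + √(10² + 4·4·6)) / (2·4) = (−10 + √196) / 8 = (−10 + 14)/8 = 1/2.
ℓ''(θ) = −6/θ² − 4 < 0, confirming a maximum.

θ̂_MAP = 0.500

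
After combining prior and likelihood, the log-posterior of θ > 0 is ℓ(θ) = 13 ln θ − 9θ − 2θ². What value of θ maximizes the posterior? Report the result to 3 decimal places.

ℓ'(θ) = 13/θ − 9 − 4θ. Setting this to zero and multiplying by θ: 4θ² + 9θ − 13 = 0.
θ = (−9 + √(9² + 4·4·13)) / (2·4) = (−9 + √289) / 8 = (−9 + 17)/8 = 1.
ℓ''(θ) = −13/θ² − 4 < 0, confirming a maximum.

θ̂_MAP = 1.000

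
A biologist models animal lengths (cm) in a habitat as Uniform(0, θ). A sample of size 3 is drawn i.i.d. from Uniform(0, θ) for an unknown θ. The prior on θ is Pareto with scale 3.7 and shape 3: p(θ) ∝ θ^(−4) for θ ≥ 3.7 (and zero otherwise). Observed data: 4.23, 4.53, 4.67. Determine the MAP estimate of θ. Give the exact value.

θ̂_MAP = 4.67

The Uniform(0, θ) likelihood is θ^(−n) for θ ≥ max(xᵢ), zero otherwise. Here max(xᵢ) = 4.67.
Posterior ∝ θ^(−4) · θ^(−3) = θ^(−7) on θ ≥ max(3.7, 4.67) = 4.67.
This density is strictly decreasing in θ, so the posterior mode lies at the lower boundary of the support.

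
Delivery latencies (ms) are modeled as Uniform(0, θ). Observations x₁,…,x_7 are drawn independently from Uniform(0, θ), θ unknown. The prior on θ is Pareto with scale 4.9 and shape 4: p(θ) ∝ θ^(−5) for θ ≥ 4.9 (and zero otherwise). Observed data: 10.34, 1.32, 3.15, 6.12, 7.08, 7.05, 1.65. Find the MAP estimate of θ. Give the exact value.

θ̂_MAP = 10.34

The Uniform(0, θ) likelihood is θ^(−n) for θ ≥ max(xᵢ), zero otherwise. Here max(xᵢ) = 10.34.
Posterior ∝ θ^(−5) · θ^(−7) = θ^(−12) on θ ≥ max(4.9, 10.34) = 10.34.
This density is strictly decreasing in θ, so the posterior mode lies at the lower boundary of the support.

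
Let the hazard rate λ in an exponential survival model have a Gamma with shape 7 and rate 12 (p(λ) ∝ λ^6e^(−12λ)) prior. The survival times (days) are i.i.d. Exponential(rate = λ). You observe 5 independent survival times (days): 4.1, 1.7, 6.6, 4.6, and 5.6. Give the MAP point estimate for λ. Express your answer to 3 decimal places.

λ̂_MAP = 0.318

The Exponential(rate=λ) likelihood is ∝ λ^n e^(−λΣtᵢ). Here n = 5 and Σtᵢ = 4.1 + 1.7 + 6.6 + 4.6 + 5.6 = 22.6.
Posterior ∝ λ^6e^(−12λ) · λ^5e^(−22.6λ) = λ^11e^(−34.6λ), i.e. Gamma(12, 34.6).
Mode = (a−1)/b = 11/34.6 ≈ 0.318.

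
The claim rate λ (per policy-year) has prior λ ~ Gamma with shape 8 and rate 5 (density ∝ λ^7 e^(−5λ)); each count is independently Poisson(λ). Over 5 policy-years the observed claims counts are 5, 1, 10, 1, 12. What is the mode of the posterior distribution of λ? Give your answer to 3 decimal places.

Σxᵢ = 5+1+10+1+12 = 29, with n = 5.
Posterior ∝ λ^7e^(−5λ) · λ^29e^(−5λ) = λ^36e^(−10λ), i.e. Gamma(shape=37, rate=10).
The mode of a Gamma(a, b) with a ≥ 1 (shape–rate) is (a−1)/b = 36/10 ≈ 3.600.

λ̂_MAP = 3.600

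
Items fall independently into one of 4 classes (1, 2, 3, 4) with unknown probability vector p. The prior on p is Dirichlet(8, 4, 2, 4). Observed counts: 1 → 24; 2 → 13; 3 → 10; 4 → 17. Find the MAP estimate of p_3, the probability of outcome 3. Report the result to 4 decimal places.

The posterior is Dirichlet(αᵢ + nᵢ) = Dirichlet(32, 17, 12, 21).
For a Dirichlet(a₁,…,a_K) with all aᵢ > 1, the mode has j-th component (aⱼ − 1)/(Σaᵢ − K).
Here Σaᵢ = 82 and K = 4, so p_3 = (12 − 1)/(82 − 4) = 11/78 ≈ 0.1410.

MAP estimate: 0.1410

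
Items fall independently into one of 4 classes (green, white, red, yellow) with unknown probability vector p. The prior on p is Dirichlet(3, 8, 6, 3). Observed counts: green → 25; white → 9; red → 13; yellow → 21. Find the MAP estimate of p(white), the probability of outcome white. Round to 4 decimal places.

The posterior is Dirichlet(αᵢ + nᵢ) = Dirichlet(28, 17, 19, 24).
For a Dirichlet(a₁,…,a_K) with all aᵢ > 1, the mode has j-th component (aⱼ − 1)/(Σaᵢ − K).
Here Σaᵢ = 88 and K = 4, so p(white) = (17 − 1)/(88 − 4) = 16/84 ≈ 0.1905.

MAP estimate of p(white) = 0.1905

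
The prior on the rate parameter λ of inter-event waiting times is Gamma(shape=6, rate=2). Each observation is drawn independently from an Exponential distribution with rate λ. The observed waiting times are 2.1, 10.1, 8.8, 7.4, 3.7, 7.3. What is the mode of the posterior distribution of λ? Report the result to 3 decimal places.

The Exponential(rate=λ) likelihood is ∝ λ^n e^(−λΣtᵢ). Here n = 6 and Σtᵢ = 2.1 + 10.1 + 8.8 + 7.4 + 3.7 + 7.3 = 39.4.
Posterior ∝ λ^5e^(−2λ) · λ^6e^(−39.4λ) = λ^11e^(−41.4λ), i.e. Gamma(12, 41.4).
Mode = (a−1)/b = 11/41.4 ≈ 0.266.

λ̂_MAP = 0.266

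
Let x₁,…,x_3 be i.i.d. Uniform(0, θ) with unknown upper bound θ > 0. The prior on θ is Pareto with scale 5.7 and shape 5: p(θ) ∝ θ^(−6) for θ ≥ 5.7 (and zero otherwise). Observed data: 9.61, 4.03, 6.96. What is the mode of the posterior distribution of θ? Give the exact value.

θ̂_MAP = 9.61

The Uniform(0, θ) likelihood is θ^(−n) for θ ≥ max(xᵢ), zero otherwise. Here max(xᵢ) = 9.61.
Posterior ∝ θ^(−6) · θ^(−3) = θ^(−9) on θ ≥ max(5.7, 9.61) = 9.61.
This density is strictly decreasing in θ, so the posterior mode lies at the lower boundary of the support.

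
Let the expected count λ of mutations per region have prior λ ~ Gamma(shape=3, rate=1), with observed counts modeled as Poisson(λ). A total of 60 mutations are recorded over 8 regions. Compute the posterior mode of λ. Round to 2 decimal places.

Σxᵢ = 60, n = 8.
Posterior ∝ λ^2e^(−1λ) · λ^60e^(−8λ) = λ^62e^(−9λ), i.e. Gamma(shape=63, rate=9).
The mode of a Gamma(a, b) with a ≥ 1 (shape–rate) is (a−1)/b = 62/9 ≈ 6.89.

λ̂_MAP = 6.89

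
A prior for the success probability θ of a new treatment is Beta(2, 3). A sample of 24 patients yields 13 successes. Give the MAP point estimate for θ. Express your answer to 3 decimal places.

Prior: Beta(2, 3).
Data: 13 successes in 24 trials. The binomial likelihood contributes θ^13(1−θ)^11, so the posterior is Beta(2+13, 3+11) = Beta(15, 14).
For Beta(a, b) with a, b > 1 the mode is (a−1)/(a+b−2) = 14/27 ≈ 0.519.

θ̂_MAP = 0.519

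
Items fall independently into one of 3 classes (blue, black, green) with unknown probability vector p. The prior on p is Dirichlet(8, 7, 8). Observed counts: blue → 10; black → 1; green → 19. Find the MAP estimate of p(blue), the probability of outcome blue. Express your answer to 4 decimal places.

The posterior is Dirichlet(αᵢ + nᵢ) = Dirichlet(18, 8, 27).
For a Dirichlet(a₁,…,a_K) with all aᵢ > 1, the mode has j-th component (aⱼ − 1)/(Σaᵢ − K).
Here Σaᵢ = 53 and K = 3, so p(blue) = (18 − 1)/(53 − 3) = 17/50 ≈ 0.3400.

MAP estimate of p(blue) = 0.3400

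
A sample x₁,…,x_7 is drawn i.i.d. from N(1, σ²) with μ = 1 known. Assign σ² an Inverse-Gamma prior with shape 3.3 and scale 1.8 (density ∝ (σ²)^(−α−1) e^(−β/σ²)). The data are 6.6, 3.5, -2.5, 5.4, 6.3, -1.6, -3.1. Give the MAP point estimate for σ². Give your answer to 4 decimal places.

σ̂²_MAP = 7.9795

Sum of squared deviations about the known mean: SS = (6.6−1)² + (3.5−1)² + (-2.5−1)² + (5.4−1)² + (6.3−1)² + (-1.6−1)² + (-3.1−1)² = 120.88.
The Normal likelihood contributes (σ²)^(−n/2) exp(−SS/(2σ²)), so the posterior is Inverse-Gamma(α + n/2, β + SS/2) = Inverse-Gamma(6.8, 62.24).
The mode of Inverse-Gamma(a, b) is b/(a+1) = 62.24/7.8 ≈ 7.9795.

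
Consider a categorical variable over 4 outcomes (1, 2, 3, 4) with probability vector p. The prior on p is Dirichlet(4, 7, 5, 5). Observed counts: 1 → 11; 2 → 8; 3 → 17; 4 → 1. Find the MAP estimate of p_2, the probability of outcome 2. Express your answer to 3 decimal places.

The posterior is Dirichlet(αᵢ + nᵢ) = Dirichlet(15, 15, 22, 6).
For a Dirichlet(a₁,…,a_K) with all aᵢ > 1, the mode has j-th component (aⱼ − 1)/(Σaᵢ − K).
Here Σaᵢ = 58 and K = 4, so p_2 = (15 − 1)/(58 − 4) = 14/54 ≈ 0.259.

MAP estimate: 0.259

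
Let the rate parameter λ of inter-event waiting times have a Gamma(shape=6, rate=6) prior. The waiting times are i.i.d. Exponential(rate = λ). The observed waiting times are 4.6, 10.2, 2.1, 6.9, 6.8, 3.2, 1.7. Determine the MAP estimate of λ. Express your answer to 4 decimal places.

λ̂_MAP = 0.2892

The Exponential(rate=λ) likelihood is ∝ λ^n e^(−λΣtᵢ). Here n = 7 and Σtᵢ = 4.6 + 10.2 + 2.1 + 6.9 + 6.8 + 3.2 + 1.7 = 35.5.
Posterior ∝ λ^5e^(−6λ) · λ^7e^(−35.5λ) = λ^12e^(−41.5λ), i.e. Gamma(13, 41.5).
Mode = (a−1)/b = 12/41.5 ≈ 0.2892.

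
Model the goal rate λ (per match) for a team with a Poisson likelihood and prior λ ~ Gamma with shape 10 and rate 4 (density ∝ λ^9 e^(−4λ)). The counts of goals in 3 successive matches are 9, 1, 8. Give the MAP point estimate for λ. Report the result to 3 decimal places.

λ̂_MAP = 3.857

Σxᵢ = 9+1+8 = 18, with n = 3.
Posterior ∝ λ^9e^(−4λ) · λ^18e^(−3λ) = λ^27e^(−7λ), i.e. Gamma(shape=28, rate=7).
The mode of a Gamma(a, b) with a ≥ 1 (shape–rate) is (a−1)/b = 27/7 ≈ 3.857.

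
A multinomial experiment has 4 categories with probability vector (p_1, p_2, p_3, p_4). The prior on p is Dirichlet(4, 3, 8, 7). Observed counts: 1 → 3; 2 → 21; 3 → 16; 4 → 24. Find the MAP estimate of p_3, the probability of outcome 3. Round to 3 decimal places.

The posterior is Dirichlet(αᵢ + nᵢ) = Dirichlet(7, 24, 24, 31).
For a Dirichlet(a₁,…,a_K) with all aᵢ > 1, the mode has j-th component (aⱼ − 1)/(Σaᵢ − K).
Here Σaᵢ = 86 and K = 4, so p_3 = (24 − 1)/(86 − 4) = 23/82 ≈ 0.280.

MAP estimate: 0.280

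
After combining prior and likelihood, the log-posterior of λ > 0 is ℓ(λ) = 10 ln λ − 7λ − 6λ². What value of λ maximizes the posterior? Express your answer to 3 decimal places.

ℓ'(λ) = 10/λ − 7 − 12λ. Setting this to zero and multiplying by λ: 12λ² + 7λ − 10 = 0.
λ = (−7 + √(7² + 4·12·10)) / (2·12) = (−7 + √529) / 24 = (−7 + 23)/24 = 2/3.
ℓ''(λ) = −10/λ² − 12 < 0, confirming a maximum.

λ̂_MAP = 0.667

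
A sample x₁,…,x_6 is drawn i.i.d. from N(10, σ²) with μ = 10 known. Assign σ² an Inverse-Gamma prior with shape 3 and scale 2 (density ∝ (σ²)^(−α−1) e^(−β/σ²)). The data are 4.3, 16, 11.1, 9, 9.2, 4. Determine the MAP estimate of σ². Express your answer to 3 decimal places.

Sum of squared deviations about the known mean: SS = (4.3−10)² + (16−10)² + (11.1−10)² + (9−10)² + (9.2−10)² + (4−10)² = 107.34.
The Normal likelihood contributes (σ²)^(−n/2) exp(−SS/(2σ²)), so the posterior is Inverse-Gamma(α + n/2, β + SS/2) = Inverse-Gamma(6, 55.67).
The mode of Inverse-Gamma(a, b) is b/(a+1) = 55.67/7 ≈ 7.953.

σ̂²_MAP = 7.953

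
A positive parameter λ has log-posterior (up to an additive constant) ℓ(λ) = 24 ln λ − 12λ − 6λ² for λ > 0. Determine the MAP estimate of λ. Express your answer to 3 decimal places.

λ̂_MAP = 1.000

ℓ'(λ) = 24/λ − 12 − 12λ. Setting this to zero and multiplying by λ: 12λ² + 12λ − 24 = 0.
λ = (−12 + √(12² + 4·12·24)) / (2·12) = (−12 + √1296) / 24 = (−12 + 36)/24 = 1.
ℓ''(λ) = −24/λ² − 12 < 0, confirming a maximum.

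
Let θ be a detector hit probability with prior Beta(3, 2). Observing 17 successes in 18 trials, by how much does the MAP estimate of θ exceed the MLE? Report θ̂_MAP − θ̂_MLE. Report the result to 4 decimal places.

Posterior is Beta(20, 3); MAP = (20−1)/(23−2) = 19/21 ≈ 0.90476.
MLE ignores the prior: θ̂_MLE = k/n = 17/18 ≈ 0.94444.
Difference = 19/21 − 17/18 = -5/126 ≈ -0.0397.

MAP − MLE = -0.0397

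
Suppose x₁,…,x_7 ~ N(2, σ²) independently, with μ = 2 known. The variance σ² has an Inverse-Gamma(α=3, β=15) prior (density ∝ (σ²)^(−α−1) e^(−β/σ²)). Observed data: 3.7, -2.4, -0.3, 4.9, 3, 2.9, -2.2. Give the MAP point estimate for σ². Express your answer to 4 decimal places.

σ̂²_MAP = 5.6933

Sum of squared deviations about the known mean: SS = (3.7−2)² + (-2.4−2)² + (-0.3−2)² + (4.9−2)² + (3−2)² + (2.9−2)² + (-2.2−2)² = 55.4.
The Normal likelihood contributes (σ²)^(−n/2) exp(−SS/(2σ²)), so the posterior is Inverse-Gamma(α + n/2, β + SS/2) = Inverse-Gamma(6.5, 42.7).
The mode of Inverse-Gamma(a, b) is b/(a+1) = 42.7/7.5 ≈ 5.6933.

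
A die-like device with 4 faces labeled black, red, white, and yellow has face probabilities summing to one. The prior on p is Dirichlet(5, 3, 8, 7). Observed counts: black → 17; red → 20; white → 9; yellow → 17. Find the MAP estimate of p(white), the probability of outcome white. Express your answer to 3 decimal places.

MAP estimate of p(white) = 0.195

The posterior is Dirichlet(αᵢ + nᵢ) = Dirichlet(22, 23, 17, 24).
For a Dirichlet(a₁,…,a_K) with all aᵢ > 1, the mode has j-th component (aⱼ − 1)/(Σaᵢ − K).
Here Σaᵢ = 86 and K = 4, so p(white) = (17 − 1)/(86 − 4) = 16/82 ≈ 0.195.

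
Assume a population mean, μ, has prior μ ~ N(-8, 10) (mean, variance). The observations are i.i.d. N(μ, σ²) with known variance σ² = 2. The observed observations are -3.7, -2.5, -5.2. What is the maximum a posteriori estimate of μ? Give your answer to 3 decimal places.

n = 3; x̄ = ((-3.7) + (-2.5) + (-5.2))/3 = -11.4/3 = -3.8.
For a Normal prior and Normal likelihood with known variance, the posterior is Normal; its mode equals its mean, the precision-weighted average.
Prior precision 1/σ₀² = 1/10 = 0.1; data precision n/σ² = 3/2 = 1.5.
μ̂ = (0.1·(-8) + 1.5·(-3.8)) / (0.1 + 1.5) = (-6.5)/1.6 = -4.0625 ≈ -4.063.

μ̂_MAP = -4.063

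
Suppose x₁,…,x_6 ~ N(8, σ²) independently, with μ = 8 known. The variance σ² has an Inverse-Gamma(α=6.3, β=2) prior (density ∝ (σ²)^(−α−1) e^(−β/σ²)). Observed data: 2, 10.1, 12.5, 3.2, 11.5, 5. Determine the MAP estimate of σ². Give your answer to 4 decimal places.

σ̂²_MAP = 5.2888

Sum of squared deviations about the known mean: SS = (2−8)² + (10.1−8)² + (12.5−8)² + (3.2−8)² + (11.5−8)² + (5−8)² = 104.95.
The Normal likelihood contributes (σ²)^(−n/2) exp(−SS/(2σ²)), so the posterior is Inverse-Gamma(α + n/2, β + SS/2) = Inverse-Gamma(9.3, 54.475).
The mode of Inverse-Gamma(a, b) is b/(a+1) = 54.475/10.3 ≈ 5.2888.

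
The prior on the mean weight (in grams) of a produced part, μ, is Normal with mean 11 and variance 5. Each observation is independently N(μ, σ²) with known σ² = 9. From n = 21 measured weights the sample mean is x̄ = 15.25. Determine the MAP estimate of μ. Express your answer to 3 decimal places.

μ̂_MAP = 14.914

n = 21, x̄ = 15.25.
For a Normal prior and Normal likelihood with known variance, the posterior is Normal; its mode equals its mean, the precision-weighted average.
Prior precision 1/σ₀² = 1/5 = 0.2; data precision n/σ² = 21/9 = 7/3.
μ̂ = (0.2·11 + (7/3)·15.25) / (0.2 + 7/3) = (2267/60)/(38/15) = 2267/152 ≈ 14.914.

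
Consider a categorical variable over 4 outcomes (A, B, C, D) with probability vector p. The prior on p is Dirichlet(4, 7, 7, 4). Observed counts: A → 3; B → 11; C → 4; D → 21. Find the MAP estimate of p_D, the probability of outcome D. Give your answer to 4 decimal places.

The posterior is Dirichlet(αᵢ + nᵢ) = Dirichlet(7, 18, 11, 25).
For a Dirichlet(a₁,…,a_K) with all aᵢ > 1, the mode has j-th component (aⱼ − 1)/(Σaᵢ − K).
Here Σaᵢ = 61 and K = 4, so p_D = (25 − 1)/(61 − 4) = 24/57 ≈ 0.4211.

MAP estimate of p_D = 0.4211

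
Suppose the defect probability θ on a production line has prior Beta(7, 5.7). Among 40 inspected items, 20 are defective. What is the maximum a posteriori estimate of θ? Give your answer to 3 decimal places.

Prior: Beta(7, 5.7).
Data: 20 successes in 40 trials. The binomial likelihood contributes θ^20(1−θ)^20, so the posterior is Beta(7+20, 5.7+20) = Beta(27, 25.7).
For Beta(a, b) with a, b > 1 the mode is (a−1)/(a+b−2) = 26/50.7 ≈ 0.513.

θ̂_MAP = 0.513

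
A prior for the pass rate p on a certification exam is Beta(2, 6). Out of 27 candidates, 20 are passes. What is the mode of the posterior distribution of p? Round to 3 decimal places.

Prior: Beta(2, 6).
Data: 20 successes in 27 trials. The binomial likelihood contributes p^20(1−p)^7, so the posterior is Beta(2+20, 6+7) = Beta(22, 13).
For Beta(a, b) with a, b > 1 the mode is (a−1)/(a+b−2) = 21/33 ≈ 0.636.

p̂_MAP = 0.636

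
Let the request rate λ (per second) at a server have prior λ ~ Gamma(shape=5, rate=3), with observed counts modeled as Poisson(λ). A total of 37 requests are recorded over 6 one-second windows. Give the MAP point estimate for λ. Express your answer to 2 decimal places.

λ̂_MAP = 4.56

Σxᵢ = 37, n = 6.
Posterior ∝ λ^4e^(−3λ) · λ^37e^(−6λ) = λ^41e^(−9λ), i.e. Gamma(shape=42, rate=9).
The mode of a Gamma(a, b) with a ≥ 1 (shape–rate) is (a−1)/b = 41/9 ≈ 4.56.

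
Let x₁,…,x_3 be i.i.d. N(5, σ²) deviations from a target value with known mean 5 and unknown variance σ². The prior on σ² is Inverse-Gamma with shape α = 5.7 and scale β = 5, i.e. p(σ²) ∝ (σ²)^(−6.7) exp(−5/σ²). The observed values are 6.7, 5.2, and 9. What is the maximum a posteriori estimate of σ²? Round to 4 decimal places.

σ̂²_MAP = 1.7640

Sum of squared deviations about the known mean: SS = (6.7−5)² + (5.2−5)² + (9−5)² = 18.93.
The Normal likelihood contributes (σ²)^(−n/2) exp(−SS/(2σ²)), so the posterior is Inverse-Gamma(α + n/2, β + SS/2) = Inverse-Gamma(7.2, 14.465).
The mode of Inverse-Gamma(a, b) is b/(a+1) = 14.465/8.2 ≈ 1.7640.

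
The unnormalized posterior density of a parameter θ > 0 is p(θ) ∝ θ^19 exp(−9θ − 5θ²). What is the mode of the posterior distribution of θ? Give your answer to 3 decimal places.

θ̂_MAP = 1.000

ℓ'(θ) = 19/θ − 9 − 10θ. Setting this to zero and multiplying by θ: 10θ² + 9θ − 19 = 0.
θ = (−9 + √(9² + 4·10·19)) / (2·10) = (−9 + √841) / 20 = (−9 + 29)/20 = 1.
ℓ''(θ) = −19/θ² − 10 < 0, confirming a maximum.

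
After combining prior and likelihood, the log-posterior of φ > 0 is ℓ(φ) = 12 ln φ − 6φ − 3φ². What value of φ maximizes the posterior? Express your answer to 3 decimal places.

ℓ'(φ) = 12/φ − 6 − 6φ. Setting this to zero and multiplying by φ: 6φ² + 6φ − 12 = 0.
φ = (−6 + √(6² + 4·6·12)) / (2·6) = (−6 + √324) / 12 = (−6 + 18)/12 = 1.
ℓ''(φ) = −12/φ² − 6 < 0, confirming a maximum.

φ̂_MAP = 1.000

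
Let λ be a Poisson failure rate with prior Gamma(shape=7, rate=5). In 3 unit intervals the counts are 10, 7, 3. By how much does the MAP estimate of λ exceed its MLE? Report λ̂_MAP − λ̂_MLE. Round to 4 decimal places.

MAP − MLE = -3.4167

Σxᵢ = 20. Posterior is Gamma(27, 8); MAP = (27−1)/8 = 26/8 ≈ 3.25000.
MLE = x̄ = 20/3 ≈ 6.66667.
Difference = 26/8 − 20/3 = -41/12 ≈ -3.4167.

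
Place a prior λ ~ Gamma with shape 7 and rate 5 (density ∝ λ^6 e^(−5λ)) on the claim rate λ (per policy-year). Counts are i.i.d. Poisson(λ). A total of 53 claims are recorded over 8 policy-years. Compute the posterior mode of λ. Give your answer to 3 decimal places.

λ̂_MAP = 4.538

Σxᵢ = 53, n = 8.
Posterior ∝ λ^6e^(−5λ) · λ^53e^(−8λ) = λ^59e^(−13λ), i.e. Gamma(shape=60, rate=13).
The mode of a Gamma(a, b) with a ≥ 1 (shape–rate) is (a−1)/b = 59/13 ≈ 4.538.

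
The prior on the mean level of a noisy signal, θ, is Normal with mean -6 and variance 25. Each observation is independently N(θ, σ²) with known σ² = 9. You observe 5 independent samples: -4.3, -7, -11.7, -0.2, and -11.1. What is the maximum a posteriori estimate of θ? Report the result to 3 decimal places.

θ̂_MAP = -6.802

n = 5; x̄ = ((-4.3) + (-7) + (-11.7) + (-0.2) + (-11.1))/5 = -34.3/5 = -6.86.
For a Normal prior and Normal likelihood with known variance, the posterior is Normal; its mode equals its mean, the precision-weighted average.
Prior precision 1/σ₀² = 1/25 = 0.04; data precision n/σ² = 5/9.
θ̂ = (0.04·(-6) + (5/9)·(-6.86)) / (0.04 + 5/9) = (-1823/450)/(134/225) = -1823/268 ≈ -6.802.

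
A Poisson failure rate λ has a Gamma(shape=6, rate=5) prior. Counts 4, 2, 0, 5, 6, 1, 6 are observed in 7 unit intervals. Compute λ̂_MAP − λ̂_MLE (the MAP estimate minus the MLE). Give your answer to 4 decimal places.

MAP − MLE = -1.0119

Σxᵢ = 24. Posterior is Gamma(30, 12); MAP = (30−1)/12 = 29/12 ≈ 2.41667.
MLE = x̄ = 24/7 ≈ 3.42857.
Difference = 29/12 − 24/7 = -85/84 ≈ -1.0119.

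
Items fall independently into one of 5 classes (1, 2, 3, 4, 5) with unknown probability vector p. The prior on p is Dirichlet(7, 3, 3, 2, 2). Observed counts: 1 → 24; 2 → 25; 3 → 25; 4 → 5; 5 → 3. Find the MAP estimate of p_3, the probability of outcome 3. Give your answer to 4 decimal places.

The posterior is Dirichlet(αᵢ + nᵢ) = Dirichlet(31, 28, 28, 7, 5).
For a Dirichlet(a₁,…,a_K) with all aᵢ > 1, the mode has j-th component (aⱼ − 1)/(Σaᵢ − K).
Here Σaᵢ = 99 and K = 5, so p_3 = (28 − 1)/(99 − 5) = 27/94 ≈ 0.2872.

MAP estimate: 0.2872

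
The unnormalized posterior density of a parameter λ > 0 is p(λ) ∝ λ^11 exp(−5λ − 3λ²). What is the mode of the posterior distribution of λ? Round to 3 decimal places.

λ̂_MAP = 1.000

ℓ'(λ) = 11/λ − 5 − 6λ. Setting this to zero and multiplying by λ: 6λ² + 5λ − 11 = 0.
λ = (−5 + √(5² + 4·6·11)) / (2·6) = (−5 + √289) / 12 = (−5 + 17)/12 = 1.
ℓ''(λ) = −11/λ² − 6 < 0, confirming a maximum.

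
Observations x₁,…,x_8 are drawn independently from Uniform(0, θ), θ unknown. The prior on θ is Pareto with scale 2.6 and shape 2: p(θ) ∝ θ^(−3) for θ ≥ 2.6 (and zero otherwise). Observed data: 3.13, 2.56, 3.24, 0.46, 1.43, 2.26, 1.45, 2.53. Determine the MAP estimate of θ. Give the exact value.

θ̂_MAP = 3.24

The Uniform(0, θ) likelihood is θ^(−n) for θ ≥ max(xᵢ), zero otherwise. Here max(xᵢ) = 3.24.
Posterior ∝ θ^(−3) · θ^(−8) = θ^(−11) on θ ≥ max(2.6, 3.24) = 3.24.
This density is strictly decreasing in θ, so the posterior mode lies at the lower boundary of the support.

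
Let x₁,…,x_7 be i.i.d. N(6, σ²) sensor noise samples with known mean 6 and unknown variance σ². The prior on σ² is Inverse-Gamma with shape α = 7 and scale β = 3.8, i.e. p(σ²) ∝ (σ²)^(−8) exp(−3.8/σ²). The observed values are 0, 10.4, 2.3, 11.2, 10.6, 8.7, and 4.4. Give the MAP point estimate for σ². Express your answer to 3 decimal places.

Sum of squared deviations about the known mean: SS = (0−6)² + (10.4−6)² + (2.3−6)² + (11.2−6)² + (10.6−6)² + (8.7−6)² + (4.4−6)² = 127.1.
The Normal likelihood contributes (σ²)^(−n/2) exp(−SS/(2σ²)), so the posterior is Inverse-Gamma(α + n/2, β + SS/2) = Inverse-Gamma(10.5, 67.35).
The mode of Inverse-Gamma(a, b) is b/(a+1) = 67.35/11.5 ≈ 5.857.

σ̂²_MAP = 5.857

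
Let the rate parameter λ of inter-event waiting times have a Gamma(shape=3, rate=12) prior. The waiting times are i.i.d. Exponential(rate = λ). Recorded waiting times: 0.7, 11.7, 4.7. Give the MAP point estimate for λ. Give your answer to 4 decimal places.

The Exponential(rate=λ) likelihood is ∝ λ^n e^(−λΣtᵢ). Here n = 3 and Σtᵢ = 0.7 + 11.7 + 4.7 = 17.1.
Posterior ∝ λ^2e^(−12λ) · λ^3e^(−17.1λ) = λ^5e^(−29.1λ), i.e. Gamma(6, 29.1).
Mode = (a−1)/b = 5/29.1 ≈ 0.1718.

λ̂_MAP = 0.1718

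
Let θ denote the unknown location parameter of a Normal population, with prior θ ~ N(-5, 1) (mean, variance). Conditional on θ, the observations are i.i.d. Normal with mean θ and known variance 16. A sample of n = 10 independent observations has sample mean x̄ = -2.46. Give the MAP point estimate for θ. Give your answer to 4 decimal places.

n = 10, x̄ = -2.46.
For a Normal prior and Normal likelihood with known variance, the posterior is Normal; its mode equals its mean, the precision-weighted average.
Prior precision 1/σ₀² = 1/1 = 1; data precision n/σ² = 10/16 = 0.625.
θ̂ = (1·(-5) + 0.625·(-2.46)) / (1 + 0.625) = (-6.5375)/1.625 = -523/130 ≈ -4.0231.

θ̂_MAP = -4.0231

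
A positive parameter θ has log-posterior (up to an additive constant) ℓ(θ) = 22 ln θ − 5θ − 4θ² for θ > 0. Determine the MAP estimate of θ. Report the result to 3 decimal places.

ℓ'(θ) = 22/θ − 5 − 8θ. Setting this to zero and multiplying by θ: 8θ² + 5θ − 22 = 0.
θ = (−5 + √(5² + 4·8·22)) / (2·8) = (−5 + √729) / 16 = (−5 + 27)/16 = 11/8.
ℓ''(θ) = −22/θ² − 8 < 0, confirming a maximum.

θ̂_MAP = 1.375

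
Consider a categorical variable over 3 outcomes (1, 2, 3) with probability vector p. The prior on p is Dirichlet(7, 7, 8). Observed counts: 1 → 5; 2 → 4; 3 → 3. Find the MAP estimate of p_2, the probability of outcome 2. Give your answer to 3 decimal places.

MAP estimate: 0.323

The posterior is Dirichlet(αᵢ + nᵢ) = Dirichlet(12, 11, 11).
For a Dirichlet(a₁,…,a_K) with all aᵢ > 1, the mode has j-th component (aⱼ − 1)/(Σaᵢ − K).
Here Σaᵢ = 34 and K = 3, so p_2 = (11 − 1)/(34 − 3) = 10/31 ≈ 0.323.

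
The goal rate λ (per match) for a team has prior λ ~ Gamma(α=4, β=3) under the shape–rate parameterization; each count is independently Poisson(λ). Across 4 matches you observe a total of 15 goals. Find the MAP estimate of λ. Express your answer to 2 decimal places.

λ̂_MAP = 2.57

Σxᵢ = 15, n = 4.
Posterior ∝ λ^3e^(−3λ) · λ^15e^(−4λ) = λ^18e^(−7λ), i.e. Gamma(shape=19, rate=7).
The mode of a Gamma(a, b) with a ≥ 1 (shape–rate) is (a−1)/b = 18/7 ≈ 2.57.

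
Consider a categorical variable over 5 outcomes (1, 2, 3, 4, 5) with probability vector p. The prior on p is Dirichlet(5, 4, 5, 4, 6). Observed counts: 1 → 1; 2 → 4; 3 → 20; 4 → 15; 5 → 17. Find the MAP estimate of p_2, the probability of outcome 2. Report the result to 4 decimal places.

MAP estimate: 0.0921

The posterior is Dirichlet(αᵢ + nᵢ) = Dirichlet(6, 8, 25, 19, 23).
For a Dirichlet(a₁,…,a_K) with all aᵢ > 1, the mode has j-th component (aⱼ − 1)/(Σaᵢ − K).
Here Σaᵢ = 81 and K = 5, so p_2 = (8 − 1)/(81 − 5) = 7/76 ≈ 0.0921.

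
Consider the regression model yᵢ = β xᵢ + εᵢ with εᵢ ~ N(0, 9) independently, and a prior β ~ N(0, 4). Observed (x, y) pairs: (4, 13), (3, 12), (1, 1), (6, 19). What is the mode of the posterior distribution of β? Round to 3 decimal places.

log p(β | y) = −Σ(yᵢ − βxᵢ)²/(2·9) − β²/(2·4) + const.
Setting the derivative to zero: Σxᵢ(yᵢ − βxᵢ)/9 − β/4 = 0, so β = Σxᵢyᵢ / (Σxᵢ² + σ²/τ²).
Σxᵢyᵢ = 4·13 + 3·12 + 1·1 + 6·19 = 203; Σxᵢ² = 62; σ²/τ² = 2.25.
β̂_MAP = 203 / (62 + 2.25) = 203/64.25 ≈ 3.160.

β̂_MAP = 3.160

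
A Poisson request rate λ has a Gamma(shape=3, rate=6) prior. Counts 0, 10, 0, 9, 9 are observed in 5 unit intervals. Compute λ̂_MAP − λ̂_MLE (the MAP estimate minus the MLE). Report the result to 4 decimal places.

MAP − MLE = -2.8727

Σxᵢ = 28. Posterior is Gamma(31, 11); MAP = (31−1)/11 = 30/11 ≈ 2.72727.
MLE = x̄ = 28/5 ≈ 5.60000.
Difference = 30/11 − 28/5 = -158/55 ≈ -2.8727.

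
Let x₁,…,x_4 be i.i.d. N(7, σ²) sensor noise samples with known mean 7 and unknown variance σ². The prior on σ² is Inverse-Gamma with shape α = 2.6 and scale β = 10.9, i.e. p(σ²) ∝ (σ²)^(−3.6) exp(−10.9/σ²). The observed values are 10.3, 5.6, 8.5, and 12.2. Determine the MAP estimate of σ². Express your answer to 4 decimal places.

Sum of squared deviations about the known mean: SS = (10.3−7)² + (5.6−7)² + (8.5−7)² + (12.2−7)² = 42.14.
The Normal likelihood contributes (σ²)^(−n/2) exp(−SS/(2σ²)), so the posterior is Inverse-Gamma(α + n/2, β + SS/2) = Inverse-Gamma(4.6, 31.97).
The mode of Inverse-Gamma(a, b) is b/(a+1) = 31.97/5.6 ≈ 5.7089.

σ̂²_MAP = 5.7089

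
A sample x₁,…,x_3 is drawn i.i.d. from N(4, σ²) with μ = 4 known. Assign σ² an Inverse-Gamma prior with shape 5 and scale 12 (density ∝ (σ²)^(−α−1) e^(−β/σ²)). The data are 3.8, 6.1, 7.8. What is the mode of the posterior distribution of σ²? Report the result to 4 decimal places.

σ̂²_MAP = 2.8593

Sum of squared deviations about the known mean: SS = (3.8−4)² + (6.1−4)² + (7.8−4)² = 18.89.
The Normal likelihood contributes (σ²)^(−n/2) exp(−SS/(2σ²)), so the posterior is Inverse-Gamma(α + n/2, β + SS/2) = Inverse-Gamma(6.5, 21.445).
The mode of Inverse-Gamma(a, b) is b/(a+1) = 21.445/7.5 ≈ 2.8593.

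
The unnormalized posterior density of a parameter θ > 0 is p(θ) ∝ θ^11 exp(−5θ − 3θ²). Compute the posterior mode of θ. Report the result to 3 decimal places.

θ̂_MAP = 1.000

ℓ'(θ) = 11/θ − 5 − 6θ. Setting this to zero and multiplying by θ: 6θ² + 5θ − 11 = 0.
θ = (−5 + √(5² + 4·6·11)) / (2·6) = (−5 + √289) / 12 = (−5 + 17)/12 = 1.
ℓ''(θ) = −11/θ² − 6 < 0, confirming a maximum.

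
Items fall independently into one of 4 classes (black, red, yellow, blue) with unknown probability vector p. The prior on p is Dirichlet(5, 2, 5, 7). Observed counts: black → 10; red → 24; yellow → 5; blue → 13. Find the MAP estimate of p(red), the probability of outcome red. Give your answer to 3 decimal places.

The posterior is Dirichlet(αᵢ + nᵢ) = Dirichlet(15, 26, 10, 20).
For a Dirichlet(a₁,…,a_K) with all aᵢ > 1, the mode has j-th component (aⱼ − 1)/(Σaᵢ − K).
Here Σaᵢ = 71 and K = 4, so p(red) = (26 − 1)/(71 − 4) = 25/67 ≈ 0.373.

MAP estimate of p(red) = 0.373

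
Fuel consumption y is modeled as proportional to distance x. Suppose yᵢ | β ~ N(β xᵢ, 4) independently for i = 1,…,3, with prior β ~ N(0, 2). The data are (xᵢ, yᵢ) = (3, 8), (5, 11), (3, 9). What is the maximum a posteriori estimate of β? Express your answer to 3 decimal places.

log p(β | y) = −Σ(yᵢ − βxᵢ)²/(2·4) − β²/(2·2) + const.
Setting the derivative to zero: Σxᵢ(yᵢ − βxᵢ)/4 − β/2 = 0, so β = Σxᵢyᵢ / (Σxᵢ² + σ²/τ²).
Σxᵢyᵢ = 3·8 + 5·11 + 3·9 = 106; Σxᵢ² = 43; σ²/τ² = 2.
β̂_MAP = 106 / (43 + 2) = 106/45 ≈ 2.356.

β̂_MAP = 2.356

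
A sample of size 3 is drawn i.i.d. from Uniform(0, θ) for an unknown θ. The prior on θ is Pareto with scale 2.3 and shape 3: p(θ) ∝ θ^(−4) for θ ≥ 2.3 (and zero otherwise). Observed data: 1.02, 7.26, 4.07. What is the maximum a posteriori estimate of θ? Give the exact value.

θ̂_MAP = 7.26

The Uniform(0, θ) likelihood is θ^(−n) for θ ≥ max(xᵢ), zero otherwise. Here max(xᵢ) = 7.26.
Posterior ∝ θ^(−4) · θ^(−3) = θ^(−7) on θ ≥ max(2.3, 7.26) = 7.26.
This density is strictly decreasing in θ, so the posterior mode lies at the lower boundary of the support.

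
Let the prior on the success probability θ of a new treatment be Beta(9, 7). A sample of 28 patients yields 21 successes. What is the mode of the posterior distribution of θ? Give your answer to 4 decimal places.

θ̂_MAP = 0.6905

Prior: Beta(9, 7).
Data: 21 successes in 28 trials. The binomial likelihood contributes θ^21(1−θ)^7, so the posterior is Beta(9+21, 7+7) = Beta(30, 14).
For Beta(a, b) with a, b > 1 the mode is (a−1)/(a+b−2) = 29/42 ≈ 0.6905.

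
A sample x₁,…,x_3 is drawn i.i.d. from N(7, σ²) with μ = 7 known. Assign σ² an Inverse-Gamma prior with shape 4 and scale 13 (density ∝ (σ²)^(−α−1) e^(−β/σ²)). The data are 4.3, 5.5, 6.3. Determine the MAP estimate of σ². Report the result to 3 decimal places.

Sum of squared deviations about the known mean: SS = (4.3−7)² + (5.5−7)² + (6.3−7)² = 10.03.
The Normal likelihood contributes (σ²)^(−n/2) exp(−SS/(2σ²)), so the posterior is Inverse-Gamma(α + n/2, β + SS/2) = Inverse-Gamma(5.5, 18.015).
The mode of Inverse-Gamma(a, b) is b/(a+1) = 18.015/6.5 ≈ 2.772.

σ̂²_MAP = 2.772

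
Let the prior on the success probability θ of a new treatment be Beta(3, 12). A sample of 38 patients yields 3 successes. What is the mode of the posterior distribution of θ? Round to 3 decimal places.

Prior: Beta(3, 12).
Data: 3 successes in 38 trials. The binomial likelihood contributes θ^3(1−θ)^35, so the posterior is Beta(3+3, 12+35) = Beta(6, 47).
For Beta(a, b) with a, b > 1 the mode is (a−1)/(a+b−2) = 5/51 ≈ 0.098.

θ̂_MAP = 0.098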